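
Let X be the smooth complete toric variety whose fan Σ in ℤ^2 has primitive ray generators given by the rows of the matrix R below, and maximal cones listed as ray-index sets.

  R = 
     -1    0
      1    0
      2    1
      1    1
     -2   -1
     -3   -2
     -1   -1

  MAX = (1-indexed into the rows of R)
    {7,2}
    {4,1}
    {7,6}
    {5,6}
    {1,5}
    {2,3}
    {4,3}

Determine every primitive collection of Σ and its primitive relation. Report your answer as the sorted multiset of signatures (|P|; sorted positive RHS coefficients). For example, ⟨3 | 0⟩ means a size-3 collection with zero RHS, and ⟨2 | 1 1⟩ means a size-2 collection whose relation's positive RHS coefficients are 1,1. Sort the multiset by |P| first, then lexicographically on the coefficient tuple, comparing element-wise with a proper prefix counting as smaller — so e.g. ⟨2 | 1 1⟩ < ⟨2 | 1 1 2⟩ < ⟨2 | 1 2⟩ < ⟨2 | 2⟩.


Minimal non-faces — 14 found among 7 rays, 7 max cones:

  P={1,2}:  v_{1} + v_{2} = 0  →  sig = ⟨2 | 0⟩
  P={3,5}:  v_{3} + v_{5} = 0  →  sig = ⟨2 | 0⟩
  P={4,7}:  v_{4} + v_{7} = 0  →  sig = ⟨2 | 0⟩
  P={1,3}:  v_{1} + v_{3} = v_{4}  →  sig = ⟨2 | 1⟩
  P={1,7}:  v_{1} + v_{7} = v_{5}  →  sig = ⟨2 | 1⟩
  P={2,4}:  v_{2} + v_{4} = v_{3}  →  sig = ⟨2 | 1⟩
  P={2,5}:  v_{2} + v_{5} = v_{7}  →  sig = ⟨2 | 1⟩
  P={3,6}:  v_{3} + v_{6} = v_{7}  →  sig = ⟨2 | 1⟩
  P={3,7}:  v_{3} + v_{7} = v_{2}  →  sig = ⟨2 | 1⟩
  P={4,5}:  v_{4} + v_{5} = v_{1}  →  sig = ⟨2 | 1⟩
  P={4,6}:  v_{4} + v_{6} = v_{5}  →  sig = ⟨2 | 1⟩
  P={5,7}:  v_{5} + v_{7} = v_{6}  →  sig = ⟨2 | 1⟩
  P={1,6}:  v_{1} + v_{6} = 2·v_{5}  →  sig = ⟨2 | 2⟩
  P={2,6}:  v_{2} + v_{6} = 2·v_{7}  →  sig = ⟨2 | 2⟩

so the primitive-relation signature multiset is
    |P|=2: 14 collections, coeffs (), (), (), (1), (1), (1), (1), (1), (1), (1), (1), (1), (2), (2)


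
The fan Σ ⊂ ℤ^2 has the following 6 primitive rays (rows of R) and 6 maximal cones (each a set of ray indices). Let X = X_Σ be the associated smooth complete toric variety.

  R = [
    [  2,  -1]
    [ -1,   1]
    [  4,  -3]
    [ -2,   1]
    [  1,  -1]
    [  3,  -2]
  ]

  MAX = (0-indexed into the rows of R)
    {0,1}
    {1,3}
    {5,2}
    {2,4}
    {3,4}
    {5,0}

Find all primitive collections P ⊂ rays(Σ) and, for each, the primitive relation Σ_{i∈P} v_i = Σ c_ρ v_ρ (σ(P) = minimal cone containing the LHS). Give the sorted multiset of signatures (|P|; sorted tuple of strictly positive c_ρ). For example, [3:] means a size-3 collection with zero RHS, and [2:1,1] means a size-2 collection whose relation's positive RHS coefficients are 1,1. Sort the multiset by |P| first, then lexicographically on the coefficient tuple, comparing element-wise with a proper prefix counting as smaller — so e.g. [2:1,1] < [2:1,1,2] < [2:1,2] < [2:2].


The 9 primitive collections of Σ (r=6, n=2):

  P={0,3}:  v_{0} + v_{3} = 0  so sig = [2:]
  P={1,4}:  v_{1} + v_{4} = 0  so sig = [2:]
  P={0,4}:  v_{0} + v_{4} = v_{5}  so sig = [2:1]
  P={1,2}:  v_{1} + v_{2} = v_{5}  so sig = [2:1]
  P={1,5}:  v_{1} + v_{5} = v_{0}  so sig = [2:1]
  P={3,5}:  v_{3} + v_{5} = v_{4}  so sig = [2:1]
  P={4,5}:  v_{4} + v_{5} = v_{2}  so sig = [2:1]
  P={0,2}:  v_{0} + v_{2} = 2·v_{5}  so sig = [2:2]
  P={2,3}:  v_{2} + v_{3} = 2·v_{4}  so sig = [2:2]

Sorted signature multiset PRS(X):
{ [2:] ×2,  [2:1] ×5,  [2:2] ×2 }


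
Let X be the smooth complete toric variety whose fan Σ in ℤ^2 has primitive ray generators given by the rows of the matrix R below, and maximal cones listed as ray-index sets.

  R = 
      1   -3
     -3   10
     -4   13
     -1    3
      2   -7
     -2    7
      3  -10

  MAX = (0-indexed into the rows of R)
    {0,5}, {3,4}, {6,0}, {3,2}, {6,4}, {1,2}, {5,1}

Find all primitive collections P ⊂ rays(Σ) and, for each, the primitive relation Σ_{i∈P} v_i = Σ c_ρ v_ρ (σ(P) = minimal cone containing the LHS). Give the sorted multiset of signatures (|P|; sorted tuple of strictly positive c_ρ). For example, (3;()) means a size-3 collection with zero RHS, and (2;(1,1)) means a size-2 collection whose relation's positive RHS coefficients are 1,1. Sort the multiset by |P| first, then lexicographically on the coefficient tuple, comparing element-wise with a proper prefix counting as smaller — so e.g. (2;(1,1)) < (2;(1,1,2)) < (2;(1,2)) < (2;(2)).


Primitive collections (14):

  {0,3}:  v_{0} + v_{3} = 0  so sig = (2;())
  {1,6}:  v_{1} + v_{6} = 0  so sig = (2;())
  {4,5}:  v_{4} + v_{5} = 0  so sig = (2;())
  {0,1}:  v_{0} + v_{1} = v_{5}  so sig = (2;(1))
  {0,2}:  v_{0} + v_{2} = v_{1}  so sig = (2;(1))
  {0,4}:  v_{0} + v_{4} = v_{6}  so sig = (2;(1))
  {1,3}:  v_{1} + v_{3} = v_{2}  so sig = (2;(1))
  {1,4}:  v_{1} + v_{4} = v_{3}  so sig = (2;(1))
  {2,6}:  v_{2} + v_{6} = v_{3}  so sig = (2;(1))
  {3,5}:  v_{3} + v_{5} = v_{1}  so sig = (2;(1))
  {3,6}:  v_{3} + v_{6} = v_{4}  so sig = (2;(1))
  {5,6}:  v_{5} + v_{6} = v_{0}  so sig = (2;(1))
  {2,4}:  v_{2} + v_{4} = 2·v_{3}  so sig = (2;(2))
  {2,5}:  v_{2} + v_{5} = 2·v_{1}  so sig = (2;(2))

Sorted signature multiset PRS(X):
[(2;()), (2;()), (2;()), (2;(1)), (2;(1)), (2;(1)), (2;(1)), (2;(1)), (2;(1)), (2;(1)), (2;(1)), (2;(1)), (2;(2)), (2;(2))]


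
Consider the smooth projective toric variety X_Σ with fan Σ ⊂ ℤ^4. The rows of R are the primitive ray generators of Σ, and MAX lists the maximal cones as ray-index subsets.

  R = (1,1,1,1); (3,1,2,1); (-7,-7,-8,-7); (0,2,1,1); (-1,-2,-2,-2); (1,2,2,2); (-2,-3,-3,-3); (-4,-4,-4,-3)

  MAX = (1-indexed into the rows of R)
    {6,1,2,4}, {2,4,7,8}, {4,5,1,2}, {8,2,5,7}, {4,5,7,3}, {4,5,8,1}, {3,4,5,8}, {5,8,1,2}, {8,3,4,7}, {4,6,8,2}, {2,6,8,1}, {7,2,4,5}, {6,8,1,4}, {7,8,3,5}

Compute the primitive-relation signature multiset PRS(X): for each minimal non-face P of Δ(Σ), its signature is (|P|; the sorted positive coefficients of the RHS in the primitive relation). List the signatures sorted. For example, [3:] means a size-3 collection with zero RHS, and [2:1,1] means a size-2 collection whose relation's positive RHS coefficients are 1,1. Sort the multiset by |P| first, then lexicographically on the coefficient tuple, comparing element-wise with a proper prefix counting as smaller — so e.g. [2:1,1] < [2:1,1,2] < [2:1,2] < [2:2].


Minimal non-faces — 9 found among 8 rays, 14 max cones:

  P = {5,6}:  v_{5} + v_{6} = 0  ⟹  sig = [2:]
  P = {1,7}:  v_{1} + v_{7} = v_{5}  ⟹  sig = [2:1]
  P = {3,6}:  v_{3} + v_{6} = v_{4} + v_{7} + v_{8}  ⟹  sig = [2:1,1,1]
  P = {6,7}:  v_{6} + v_{7} = v_{2} + v_{4} + v_{8}  ⟹  sig = [2:1,1,1]
  P = {1,3}:  v_{1} + v_{3} = v_{4} + 2·v_{5} + v_{8}  ⟹  sig = [2:1,1,2]
  P = {2,3}:  v_{2} + v_{3} = 2·v_{7}  ⟹  sig = [2:2]
  P = {1,2,4,8}:  v_{1} + v_{2} + v_{4} + v_{8} = 0  ⟹  sig = [4:]
  P = {2,4,5,8}:  v_{2} + v_{4} + v_{5} + v_{8} = v_{7}  ⟹  sig = [4:1]
  P = {4,5,7,8}:  v_{4} + v_{5} + v_{7} + v_{8} = v_{3}  ⟹  sig = [4:1]

so the primitive-relation signature multiset is
    [2:]
    [2:1]
    [2:1,1,1]
    [2:1,1,1]
    [2:1,1,2]
    [2:2]
    [4:]
    [4:1]
    [4:1]


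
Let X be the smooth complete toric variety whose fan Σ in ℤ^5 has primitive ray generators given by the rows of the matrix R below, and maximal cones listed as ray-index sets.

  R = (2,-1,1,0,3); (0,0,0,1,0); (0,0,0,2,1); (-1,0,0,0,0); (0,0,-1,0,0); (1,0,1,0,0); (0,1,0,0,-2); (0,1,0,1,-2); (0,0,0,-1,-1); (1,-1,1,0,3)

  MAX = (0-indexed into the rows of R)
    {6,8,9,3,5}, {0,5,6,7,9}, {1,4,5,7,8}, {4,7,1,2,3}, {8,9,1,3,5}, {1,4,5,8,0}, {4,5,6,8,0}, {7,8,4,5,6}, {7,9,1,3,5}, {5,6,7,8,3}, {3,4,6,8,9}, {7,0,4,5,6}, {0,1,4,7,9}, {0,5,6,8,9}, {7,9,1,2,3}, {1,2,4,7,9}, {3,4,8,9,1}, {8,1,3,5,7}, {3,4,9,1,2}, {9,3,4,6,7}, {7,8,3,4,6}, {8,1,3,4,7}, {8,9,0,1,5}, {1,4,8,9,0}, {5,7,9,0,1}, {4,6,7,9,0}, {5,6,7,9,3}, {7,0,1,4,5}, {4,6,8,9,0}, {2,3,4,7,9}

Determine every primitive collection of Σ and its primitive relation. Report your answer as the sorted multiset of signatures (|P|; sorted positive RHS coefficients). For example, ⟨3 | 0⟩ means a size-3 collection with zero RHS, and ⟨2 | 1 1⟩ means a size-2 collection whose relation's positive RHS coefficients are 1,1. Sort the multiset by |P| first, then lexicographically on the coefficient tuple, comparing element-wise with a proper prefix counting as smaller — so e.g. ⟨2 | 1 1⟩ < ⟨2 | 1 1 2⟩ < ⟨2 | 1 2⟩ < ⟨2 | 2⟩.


Σ has 11 primitive collections:

  P={0,3}:  v_{0} + v_{3} = v_{9}  →  sig = ⟨2 | 1⟩
  P={1,6}:  v_{1} + v_{6} = v_{7}  →  sig = ⟨2 | 1⟩
  P={2,8}:  v_{2} + v_{8} = v_{1}  →  sig = ⟨2 | 1⟩
  P={2,5}:  v_{2} + v_{5} = v_{1} + v_{7} + v_{9}  →  sig = ⟨2 | 1 1 1⟩
  P={0,2}:  v_{0} + v_{2} = v_{1} + v_{4} + v_{7} + 2·v_{9}  →  sig = ⟨2 | 1 1 1 2⟩
  P={2,6}:  v_{2} + v_{6} = v_{3} + v_{4} + 2·v_{7} + v_{9}  →  sig = ⟨2 | 1 1 1 2⟩
  P={3,4,5}:  v_{3} + v_{4} + v_{5} = 0  →  sig = ⟨3 | 0⟩
  P={4,5,9}:  v_{4} + v_{5} + v_{9} = v_{0}  →  sig = ⟨3 | 1⟩
  P={7,8,9}:  v_{7} + v_{8} + v_{9} = v_{5}  →  sig = ⟨3 | 1⟩
  P={0,7,8}:  v_{0} + v_{7} + v_{8} = v_{4} + 2·v_{5}  →  sig = ⟨3 | 1 2⟩
  P={1,3,4,7,9}:  v_{1} + v_{3} + v_{4} + v_{7} + v_{9} = v_{2}  →  sig = ⟨5 | 1⟩

Sorted signature multiset PRS(X):
    ⟨2 | 1⟩
    ⟨2 | 1⟩
    ⟨2 | 1⟩
    ⟨2 | 1 1 1⟩
    ⟨2 | 1 1 1 2⟩
    ⟨2 | 1 1 1 2⟩
    ⟨3 | 0⟩
    ⟨3 | 1⟩
    ⟨3 | 1⟩
    ⟨3 | 1 2⟩
    ⟨5 | 1⟩


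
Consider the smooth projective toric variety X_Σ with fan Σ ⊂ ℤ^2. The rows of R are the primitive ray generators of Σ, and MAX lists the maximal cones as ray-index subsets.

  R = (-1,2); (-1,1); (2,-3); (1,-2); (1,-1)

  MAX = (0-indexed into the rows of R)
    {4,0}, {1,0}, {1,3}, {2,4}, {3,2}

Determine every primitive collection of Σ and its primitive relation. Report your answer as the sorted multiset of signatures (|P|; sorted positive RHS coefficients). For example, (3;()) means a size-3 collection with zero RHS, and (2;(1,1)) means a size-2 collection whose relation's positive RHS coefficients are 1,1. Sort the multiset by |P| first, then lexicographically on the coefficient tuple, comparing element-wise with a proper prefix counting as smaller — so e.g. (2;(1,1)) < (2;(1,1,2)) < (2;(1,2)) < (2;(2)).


Δ(Σ) — 5 vertices, 5 min non-faces:

  {0,3}:  v_{0} + v_{3} = 0 ; sig = (2;())
  {1,4}:  v_{1} + v_{4} = 0 ; sig = (2;())
  {0,2}:  v_{0} + v_{2} = v_{4} ; sig = (2;(1))
  {1,2}:  v_{1} + v_{2} = v_{3} ; sig = (2;(1))
  {3,4}:  v_{3} + v_{4} = v_{2} ; sig = (2;(1))

Signatures (|P|; sorted positive RHS coefficients), sorted:
    |P|=2: 5 collections, coeffs (), (), (1), (1), (1)


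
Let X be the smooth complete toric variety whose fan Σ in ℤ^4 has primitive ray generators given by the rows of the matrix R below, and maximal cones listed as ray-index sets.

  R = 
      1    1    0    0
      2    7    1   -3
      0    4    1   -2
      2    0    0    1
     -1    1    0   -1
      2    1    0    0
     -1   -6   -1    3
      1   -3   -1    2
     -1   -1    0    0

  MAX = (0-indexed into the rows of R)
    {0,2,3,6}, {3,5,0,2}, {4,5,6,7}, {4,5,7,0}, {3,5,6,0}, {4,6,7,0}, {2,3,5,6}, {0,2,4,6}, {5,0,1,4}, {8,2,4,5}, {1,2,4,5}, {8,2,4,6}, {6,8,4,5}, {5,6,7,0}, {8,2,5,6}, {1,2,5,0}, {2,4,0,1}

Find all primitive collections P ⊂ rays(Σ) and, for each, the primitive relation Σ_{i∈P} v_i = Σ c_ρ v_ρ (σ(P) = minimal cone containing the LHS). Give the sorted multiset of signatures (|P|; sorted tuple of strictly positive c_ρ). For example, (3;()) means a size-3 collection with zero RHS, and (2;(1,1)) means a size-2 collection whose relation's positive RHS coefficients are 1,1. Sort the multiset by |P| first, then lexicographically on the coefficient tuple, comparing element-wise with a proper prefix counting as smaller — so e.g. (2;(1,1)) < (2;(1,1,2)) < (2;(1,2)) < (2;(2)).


Σ has 14 primitive collections:

  {0,8}:  v_{0} + v_{8} = 0 — sig = (2;())
  {1,6}:  v_{1} + v_{6} = v_{0} — sig = (2;(1))
  {2,7}:  v_{2} + v_{7} = v_{0} — sig = (2;(1))
  {3,4}:  v_{3} + v_{4} = v_{0} — sig = (2;(1))
  {1,8}:  v_{1} + v_{8} = v_{2} + v_{4} + v_{5} — sig = (2;(1,1,1))
  {3,8}:  v_{3} + v_{8} = v_{2} + v_{5} + v_{6} — sig = (2;(1,1,1))
  {7,8}:  v_{7} + v_{8} = v_{4} + v_{5} + v_{6} — sig = (2;(1,1,1))
  {1,3}:  v_{1} + v_{3} = 2·v_{0} + v_{2} + v_{5} — sig = (2;(1,1,2))
  {1,7}:  v_{1} + v_{7} = 2·v_{0} + v_{4} + v_{5} — sig = (2;(1,1,2))
  {3,7}:  v_{3} + v_{7} = 2·v_{0} + v_{5} + v_{6} — sig = (2;(1,1,2))
  {2,4,5,6}:  v_{2} + v_{4} + v_{5} + v_{6} = 0 — sig = (4;())
  {0,2,4,5}:  v_{0} + v_{2} + v_{4} + v_{5} = v_{1} — sig = (4;(1))
  {0,2,5,6}:  v_{0} + v_{2} + v_{5} + v_{6} = v_{3} — sig = (4;(1))
  {0,4,5,6}:  v_{0} + v_{4} + v_{5} + v_{6} = v_{7} — sig = (4;(1))

Signatures (|P|; sorted positive RHS coefficients), sorted:
[(2;()), (2;(1)), (2;(1)), (2;(1)), (2;(1,1,1)), (2;(1,1,1)), (2;(1,1,1)), (2;(1,1,2)), (2;(1,1,2)), (2;(1,1,2)), (4;()), (4;(1)), (4;(1)), (4;(1))]


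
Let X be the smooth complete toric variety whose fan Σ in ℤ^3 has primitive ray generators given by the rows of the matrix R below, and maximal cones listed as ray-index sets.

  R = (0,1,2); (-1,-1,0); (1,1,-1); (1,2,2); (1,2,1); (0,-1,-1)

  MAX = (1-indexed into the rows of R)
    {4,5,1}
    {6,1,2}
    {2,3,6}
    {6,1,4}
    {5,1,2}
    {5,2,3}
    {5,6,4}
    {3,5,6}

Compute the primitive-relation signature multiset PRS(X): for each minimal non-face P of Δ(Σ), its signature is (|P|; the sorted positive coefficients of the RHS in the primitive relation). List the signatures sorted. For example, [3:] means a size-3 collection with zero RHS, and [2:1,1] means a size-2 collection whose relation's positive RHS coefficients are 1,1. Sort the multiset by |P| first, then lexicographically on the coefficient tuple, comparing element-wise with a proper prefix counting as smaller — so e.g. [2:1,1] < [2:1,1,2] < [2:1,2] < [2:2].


Primitive collections (5):

  P={1,3}:  v_{1} + v_{3} = v_{5}  →  sig = [2:1]
  P={2,4}:  v_{2} + v_{4} = v_{1}  →  sig = [2:1]
  P={3,4}:  v_{3} + v_{4} = 2·v_{5} + v_{6}  →  sig = [2:1,2]
  P={2,5,6}:  v_{2} + v_{5} + v_{6} = 0  →  sig = [3:]
  P={1,5,6}:  v_{1} + v_{5} + v_{6} = v_{4}  →  sig = [3:1]

Signatures (|P|; sorted positive RHS coefficients), sorted:
[[2:1], [2:1], [2:1,2], [3:], [3:1]]


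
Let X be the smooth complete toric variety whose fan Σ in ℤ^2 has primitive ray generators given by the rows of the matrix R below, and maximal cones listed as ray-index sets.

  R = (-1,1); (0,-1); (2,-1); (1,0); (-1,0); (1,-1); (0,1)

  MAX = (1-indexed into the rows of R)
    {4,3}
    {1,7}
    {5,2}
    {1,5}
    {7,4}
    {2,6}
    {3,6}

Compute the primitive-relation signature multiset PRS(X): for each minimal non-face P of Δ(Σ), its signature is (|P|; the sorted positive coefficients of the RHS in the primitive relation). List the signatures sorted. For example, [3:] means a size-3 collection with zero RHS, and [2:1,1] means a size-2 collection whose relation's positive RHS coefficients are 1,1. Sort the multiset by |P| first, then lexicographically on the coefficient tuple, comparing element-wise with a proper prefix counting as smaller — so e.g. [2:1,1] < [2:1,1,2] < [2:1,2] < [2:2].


Σ has 14 primitive collections:

  • {1,6}:  v_{1} + v_{6} = 0  so sig = [2:]
  • {2,7}:  v_{2} + v_{7} = 0  so sig = [2:]
  • {4,5}:  v_{4} + v_{5} = 0  so sig = [2:]
  • {1,2}:  v_{1} + v_{2} = v_{5}  so sig = [2:1]
  • {1,3}:  v_{1} + v_{3} = v_{4}  so sig = [2:1]
  • {1,4}:  v_{1} + v_{4} = v_{7}  so sig = [2:1]
  • {2,4}:  v_{2} + v_{4} = v_{6}  so sig = [2:1]
  • {3,5}:  v_{3} + v_{5} = v_{6}  so sig = [2:1]
  • {4,6}:  v_{4} + v_{6} = v_{3}  so sig = [2:1]
  • {5,6}:  v_{5} + v_{6} = v_{2}  so sig = [2:1]
  • {5,7}:  v_{5} + v_{7} = v_{1}  so sig = [2:1]
  • {6,7}:  v_{6} + v_{7} = v_{4}  so sig = [2:1]
  • {2,3}:  v_{2} + v_{3} = 2·v_{6}  so sig = [2:2]
  • {3,7}:  v_{3} + v_{7} = 2·v_{4}  so sig = [2:2]

so the primitive-relation signature multiset is
    [2:]
    [2:]
    [2:]
    [2:1]
    [2:1]
    [2:1]
    [2:1]
    [2:1]
    [2:1]
    [2:1]
    [2:1]
    [2:1]
    [2:2]
    [2:2]


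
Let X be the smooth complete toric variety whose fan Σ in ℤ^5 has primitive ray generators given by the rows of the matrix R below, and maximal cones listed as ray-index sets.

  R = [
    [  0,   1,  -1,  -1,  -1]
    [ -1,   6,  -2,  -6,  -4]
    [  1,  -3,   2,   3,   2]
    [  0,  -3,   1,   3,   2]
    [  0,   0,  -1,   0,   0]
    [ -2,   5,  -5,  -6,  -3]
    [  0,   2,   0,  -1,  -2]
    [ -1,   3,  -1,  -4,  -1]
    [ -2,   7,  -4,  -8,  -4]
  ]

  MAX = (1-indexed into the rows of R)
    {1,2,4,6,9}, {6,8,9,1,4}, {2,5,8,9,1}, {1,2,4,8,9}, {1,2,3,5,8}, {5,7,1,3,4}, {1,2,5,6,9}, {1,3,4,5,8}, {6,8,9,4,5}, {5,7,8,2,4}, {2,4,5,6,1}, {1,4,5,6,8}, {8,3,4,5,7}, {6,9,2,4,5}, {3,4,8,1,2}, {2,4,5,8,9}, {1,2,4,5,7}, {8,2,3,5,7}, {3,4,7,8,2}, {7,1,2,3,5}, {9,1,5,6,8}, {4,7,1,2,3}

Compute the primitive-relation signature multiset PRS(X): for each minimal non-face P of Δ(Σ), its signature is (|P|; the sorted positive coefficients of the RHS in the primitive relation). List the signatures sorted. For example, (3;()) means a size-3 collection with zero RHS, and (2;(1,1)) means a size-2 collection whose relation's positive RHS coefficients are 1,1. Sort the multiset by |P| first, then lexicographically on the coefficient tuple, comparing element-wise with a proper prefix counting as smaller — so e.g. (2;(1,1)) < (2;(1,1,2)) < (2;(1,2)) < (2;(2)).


Σ has 9 primitive collections:

  P={3,9}:  v_{3} + v_{9} = v_{1} + v_{8}  ⇒ sig = (2;(1,1))
  P={3,6}:  v_{3} + v_{6} = 2·v_{1} + v_{4} + v_{5} + v_{8}  ⇒ sig = (2;(1,1,1,2))
  P={7,9}:  v_{7} + v_{9} = 2·v_{2} + v_{4} + v_{5}  ⇒ sig = (2;(1,1,2))
  P={6,7}:  v_{6} + v_{7} = v_{1} + 2·v_{2} + 2·v_{4} + 2·v_{5}  ⇒ sig = (2;(1,2,2,2))
  P={1,7,8}:  v_{1} + v_{7} + v_{8} = v_{2}  ⇒ sig = (3;(1))
  P={2,6,8}:  v_{2} + v_{6} + v_{8} = 2·v_{9}  ⇒ sig = (3;(2))
  P={2,3,4,5}:  v_{2} + v_{3} + v_{4} + v_{5} = 0  ⇒ sig = (4;())
  P={1,4,5,9}:  v_{1} + v_{4} + v_{5} + v_{9} = v_{6}  ⇒ sig = (4;(1))
  P={1,2,4,5,8}:  v_{1} + v_{2} + v_{4} + v_{5} + v_{8} = v_{9}  ⇒ sig = (5;(1))

Hence PRS(X_Σ) =
    (2;(1,1))
    (2;(1,1,1,2))
    (2;(1,1,2))
    (2;(1,2,2,2))
    (3;(1))
    (3;(2))
    (4;())
    (4;(1))
    (5;(1))


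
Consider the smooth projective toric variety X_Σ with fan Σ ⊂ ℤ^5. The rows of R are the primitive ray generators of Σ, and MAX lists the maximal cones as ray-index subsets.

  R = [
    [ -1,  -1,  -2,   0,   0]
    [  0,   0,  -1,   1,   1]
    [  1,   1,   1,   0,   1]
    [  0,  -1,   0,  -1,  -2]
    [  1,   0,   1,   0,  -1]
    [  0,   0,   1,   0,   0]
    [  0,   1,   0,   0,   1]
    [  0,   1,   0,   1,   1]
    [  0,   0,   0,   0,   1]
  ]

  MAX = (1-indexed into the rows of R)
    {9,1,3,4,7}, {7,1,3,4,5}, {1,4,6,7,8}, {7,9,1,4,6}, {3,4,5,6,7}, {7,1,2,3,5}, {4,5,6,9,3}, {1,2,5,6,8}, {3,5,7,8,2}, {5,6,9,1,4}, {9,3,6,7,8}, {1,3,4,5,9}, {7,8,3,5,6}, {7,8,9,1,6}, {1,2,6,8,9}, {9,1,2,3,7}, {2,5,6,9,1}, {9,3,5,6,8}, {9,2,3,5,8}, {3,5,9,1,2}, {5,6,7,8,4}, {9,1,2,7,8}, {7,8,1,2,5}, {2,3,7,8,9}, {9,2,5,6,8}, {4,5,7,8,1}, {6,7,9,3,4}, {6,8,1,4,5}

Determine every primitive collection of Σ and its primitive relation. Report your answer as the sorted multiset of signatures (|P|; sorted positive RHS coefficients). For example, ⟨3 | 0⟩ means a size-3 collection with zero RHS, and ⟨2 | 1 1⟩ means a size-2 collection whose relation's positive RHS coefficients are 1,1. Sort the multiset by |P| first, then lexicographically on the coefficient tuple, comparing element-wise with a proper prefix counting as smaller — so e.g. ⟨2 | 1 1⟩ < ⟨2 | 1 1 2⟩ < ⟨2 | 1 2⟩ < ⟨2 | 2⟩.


Σ has 10 primitive collections:

  P={2,4}:  v_{2} + v_{4} = v_{1} + v_{5}  →  sig = ⟨2 | 1 1⟩
  P={4,8,9}:  v_{4} + v_{8} + v_{9} = 0  →  sig = ⟨3 | 0⟩
  P={1,3,6}:  v_{1} + v_{3} + v_{6} = v_{9}  →  sig = ⟨3 | 1⟩
  P={5,7,9}:  v_{5} + v_{7} + v_{9} = v_{3}  →  sig = ⟨3 | 1⟩
  P={1,3,8}:  v_{1} + v_{3} + v_{8} = v_{2} + v_{7}  →  sig = ⟨3 | 1 1⟩
  P={2,6,7}:  v_{2} + v_{6} + v_{7} = v_{8} + v_{9}  →  sig = ⟨3 | 1 1⟩
  P={3,4,8}:  v_{3} + v_{4} + v_{8} = v_{5} + v_{7}  →  sig = ⟨3 | 1 1⟩
  P={2,3,6}:  v_{2} + v_{3} + v_{6} = v_{5} + v_{8} + 2·v_{9}  →  sig = ⟨3 | 1 1 2⟩
  P={1,5,6,7}:  v_{1} + v_{5} + v_{6} + v_{7} = 0  →  sig = ⟨4 | 0⟩
  P={1,5,8,9}:  v_{1} + v_{5} + v_{8} + v_{9} = v_{2}  →  sig = ⟨4 | 1⟩

Signatures (|P|; sorted positive RHS coefficients), sorted:
    |P|=2: 1 collection, coeffs (1,1)
    |P|=3: 7 collections, coeffs (), (1), (1), (1,1), (1,1), (1,1), (1,1,2)
    |P|=4: 2 collections, coeffs (), (1)


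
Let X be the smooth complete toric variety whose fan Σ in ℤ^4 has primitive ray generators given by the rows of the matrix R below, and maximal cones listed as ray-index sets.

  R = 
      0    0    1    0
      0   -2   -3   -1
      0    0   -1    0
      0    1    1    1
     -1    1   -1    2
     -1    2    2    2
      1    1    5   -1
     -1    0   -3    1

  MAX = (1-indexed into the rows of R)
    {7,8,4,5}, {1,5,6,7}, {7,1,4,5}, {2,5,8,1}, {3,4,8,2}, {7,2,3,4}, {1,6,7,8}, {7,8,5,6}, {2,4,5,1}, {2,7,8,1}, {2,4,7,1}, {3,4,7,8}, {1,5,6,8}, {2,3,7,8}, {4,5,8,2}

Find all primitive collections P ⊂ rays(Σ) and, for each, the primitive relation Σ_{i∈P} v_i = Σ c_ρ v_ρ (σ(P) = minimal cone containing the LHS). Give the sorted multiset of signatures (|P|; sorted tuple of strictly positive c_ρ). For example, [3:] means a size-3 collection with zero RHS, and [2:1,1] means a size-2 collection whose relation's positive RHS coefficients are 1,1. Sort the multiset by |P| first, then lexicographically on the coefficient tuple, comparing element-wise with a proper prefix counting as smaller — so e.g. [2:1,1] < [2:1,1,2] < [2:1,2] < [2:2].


The 9 primitive collections of Σ (r=8, n=4):

  P={1,3}:  v_{1} + v_{3} = 0  so sig = [2:]
  P={3,5}:  v_{3} + v_{5} = v_{4} + v_{8}  so sig = [2:1,1]
  P={3,6}:  v_{3} + v_{6} = v_{5} + v_{7} + v_{8}  so sig = [2:1,1,1]
  P={2,6}:  v_{2} + v_{6} = 2·v_{1} + v_{8}  so sig = [2:1,2]
  P={4,6}:  v_{4} + v_{6} = 2·v_{5} + v_{7}  so sig = [2:1,2]
  P={1,4,8}:  v_{1} + v_{4} + v_{8} = v_{5}  so sig = [3:1]
  P={2,5,7}:  v_{2} + v_{5} + v_{7} = v_{1}  so sig = [3:1]
  P={2,4,7,8}:  v_{2} + v_{4} + v_{7} + v_{8} = 0  so sig = [4:]
  P={1,5,7,8}:  v_{1} + v_{5} + v_{7} + v_{8} = v_{6}  so sig = [4:1]

so the primitive-relation signature multiset is
[[2:], [2:1,1], [2:1,1,1], [2:1,2], [2:1,2], [3:1], [3:1], [4:], [4:1]]


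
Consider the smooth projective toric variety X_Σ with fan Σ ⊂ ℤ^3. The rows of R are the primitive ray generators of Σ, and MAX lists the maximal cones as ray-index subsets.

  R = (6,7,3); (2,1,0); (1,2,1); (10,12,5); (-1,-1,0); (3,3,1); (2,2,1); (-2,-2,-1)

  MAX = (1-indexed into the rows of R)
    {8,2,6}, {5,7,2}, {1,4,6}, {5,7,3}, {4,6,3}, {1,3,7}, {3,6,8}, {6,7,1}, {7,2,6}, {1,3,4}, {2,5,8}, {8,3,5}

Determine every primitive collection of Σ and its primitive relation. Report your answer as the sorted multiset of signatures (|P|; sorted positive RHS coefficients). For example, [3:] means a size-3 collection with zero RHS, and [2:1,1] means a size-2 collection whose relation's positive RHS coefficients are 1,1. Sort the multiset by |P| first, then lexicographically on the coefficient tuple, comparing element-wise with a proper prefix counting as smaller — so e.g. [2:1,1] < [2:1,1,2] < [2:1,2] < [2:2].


12 collections generate NE(X_Σ); each relation:

  P={7,8}:  v_{7} + v_{8} = 0  →  sig = [2:]
  P={2,3}:  v_{2} + v_{3} = v_{6}  →  sig = [2:1]
  P={5,6}:  v_{5} + v_{6} = v_{7}  →  sig = [2:1]
  P={1,8}:  v_{1} + v_{8} = v_{3} + v_{6}  →  sig = [2:1,1]
  P={4,5}:  v_{4} + v_{5} = v_{1} + v_{3} + v_{7}  →  sig = [2:1,1,1]
  P={1,2}:  v_{1} + v_{2} = 2·v_{6} + v_{7}  →  sig = [2:1,2]
  P={1,5}:  v_{1} + v_{5} = v_{3} + 2·v_{7}  →  sig = [2:1,2]
  P={2,4}:  v_{2} + v_{4} = v_{1} + 2·v_{6}  →  sig = [2:1,2]
  P={4,7}:  v_{4} + v_{7} = 2·v_{1}  →  sig = [2:2]
  P={4,8}:  v_{4} + v_{8} = 2·v_{3} + 2·v_{6}  →  sig = [2:2,2]
  P={1,3,6}:  v_{1} + v_{3} + v_{6} = v_{4}  →  sig = [3:1]
  P={3,6,7}:  v_{3} + v_{6} + v_{7} = v_{1}  →  sig = [3:1]

Hence PRS(X_Σ) =
{ [2:],  [2:1] ×2,  [2:1,1],  [2:1,1,1],  [2:1,2] ×3,  [2:2],  [2:2,2],  [3:1] ×2 }


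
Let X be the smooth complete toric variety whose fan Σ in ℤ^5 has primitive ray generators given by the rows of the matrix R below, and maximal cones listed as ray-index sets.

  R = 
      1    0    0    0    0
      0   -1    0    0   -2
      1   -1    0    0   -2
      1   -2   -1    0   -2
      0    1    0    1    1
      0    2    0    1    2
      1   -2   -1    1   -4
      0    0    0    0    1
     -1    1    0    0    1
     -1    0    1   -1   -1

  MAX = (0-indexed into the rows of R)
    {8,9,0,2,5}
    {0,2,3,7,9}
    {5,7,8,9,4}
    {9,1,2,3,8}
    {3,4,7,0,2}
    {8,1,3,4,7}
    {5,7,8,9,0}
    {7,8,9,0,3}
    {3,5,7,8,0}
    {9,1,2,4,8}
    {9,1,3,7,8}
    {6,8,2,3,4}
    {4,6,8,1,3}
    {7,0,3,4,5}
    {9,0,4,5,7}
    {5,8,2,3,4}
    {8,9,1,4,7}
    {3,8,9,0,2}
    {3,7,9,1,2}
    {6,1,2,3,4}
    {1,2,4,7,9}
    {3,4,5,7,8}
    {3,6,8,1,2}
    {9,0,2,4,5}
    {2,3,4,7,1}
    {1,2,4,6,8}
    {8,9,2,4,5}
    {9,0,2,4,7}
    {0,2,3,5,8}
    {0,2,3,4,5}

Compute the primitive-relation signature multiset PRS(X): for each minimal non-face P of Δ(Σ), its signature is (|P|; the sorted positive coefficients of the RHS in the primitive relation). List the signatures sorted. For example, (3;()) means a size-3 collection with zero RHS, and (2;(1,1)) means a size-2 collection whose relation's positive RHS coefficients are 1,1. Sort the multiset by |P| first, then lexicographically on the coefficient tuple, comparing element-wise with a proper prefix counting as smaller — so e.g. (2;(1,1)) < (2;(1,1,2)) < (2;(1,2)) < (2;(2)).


12 minimal non-faces of Δ(Σ) (on 10 rays):

  P = {0,1}:  v_{0} + v_{1} = v_{2}  ⟹  sig = (2;(1))
  P = {1,5}:  v_{1} + v_{5} = v_{2} + v_{4} + v_{8}  ⟹  sig = (2;(1,1,1))
  P = {6,7}:  v_{6} + v_{7} = v_{1} + v_{3} + v_{4}  ⟹  sig = (2;(1,1,1))
  P = {0,6}:  v_{0} + v_{6} = 2·v_{2} + v_{3} + v_{4} + v_{8}  ⟹  sig = (2;(1,1,1,2))
  P = {6,9}:  v_{6} + v_{9} = 2·v_{1} + v_{2} + v_{8}  ⟹  sig = (2;(1,1,2))
  P = {5,6}:  v_{5} + v_{6} = 2·v_{2} + v_{3} + 2·v_{4} + 2·v_{8}  ⟹  sig = (2;(1,2,2,2))
  P = {2,7,8}:  v_{2} + v_{7} + v_{8} = 0  ⟹  sig = (3;())
  P = {0,4,8}:  v_{0} + v_{4} + v_{8} = v_{5}  ⟹  sig = (3;(1))
  P = {3,4,9}:  v_{3} + v_{4} + v_{9} = v_{1}  ⟹  sig = (3;(1))
  P = {2,5,7}:  v_{2} + v_{5} + v_{7} = v_{0} + v_{4}  ⟹  sig = (3;(1,1))
  P = {3,5,9}:  v_{3} + v_{5} + v_{9} = v_{2} + v_{8}  ⟹  sig = (3;(1,1))
  P = {1,2,3,4,8}:  v_{1} + v_{2} + v_{3} + v_{4} + v_{8} = v_{6}  ⟹  sig = (5;(1))

Hence PRS(X_Σ) =
    (2;(1))
    (2;(1,1,1))
    (2;(1,1,1))
    (2;(1,1,1,2))
    (2;(1,1,2))
    (2;(1,2,2,2))
    (3;())
    (3;(1))
    (3;(1))
    (3;(1,1))
    (3;(1,1))
    (5;(1))


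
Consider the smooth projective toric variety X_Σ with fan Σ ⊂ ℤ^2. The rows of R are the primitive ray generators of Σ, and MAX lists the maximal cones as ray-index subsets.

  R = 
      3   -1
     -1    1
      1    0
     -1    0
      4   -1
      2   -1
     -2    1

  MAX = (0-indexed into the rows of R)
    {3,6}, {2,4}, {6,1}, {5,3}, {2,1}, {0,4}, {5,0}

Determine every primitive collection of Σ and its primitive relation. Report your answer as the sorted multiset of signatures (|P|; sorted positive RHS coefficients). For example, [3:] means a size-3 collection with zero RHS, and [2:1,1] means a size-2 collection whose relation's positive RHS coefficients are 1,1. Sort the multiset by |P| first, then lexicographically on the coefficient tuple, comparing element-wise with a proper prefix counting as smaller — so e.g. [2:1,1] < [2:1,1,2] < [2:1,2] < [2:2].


14 collections generate NE(X_Σ); each relation:

  • {2,3}:  v_{2} + v_{3} = 0  ⟹  sig = [2:]
  • {5,6}:  v_{5} + v_{6} = 0  ⟹  sig = [2:]
  • {0,2}:  v_{0} + v_{2} = v_{4}  ⟹  sig = [2:1]
  • {0,3}:  v_{0} + v_{3} = v_{5}  ⟹  sig = [2:1]
  • {0,6}:  v_{0} + v_{6} = v_{2}  ⟹  sig = [2:1]
  • {1,3}:  v_{1} + v_{3} = v_{6}  ⟹  sig = [2:1]
  • {1,5}:  v_{1} + v_{5} = v_{2}  ⟹  sig = [2:1]
  • {2,5}:  v_{2} + v_{5} = v_{0}  ⟹  sig = [2:1]
  • {2,6}:  v_{2} + v_{6} = v_{1}  ⟹  sig = [2:1]
  • {3,4}:  v_{3} + v_{4} = v_{0}  ⟹  sig = [2:1]
  • {0,1}:  v_{0} + v_{1} = 2·v_{2}  ⟹  sig = [2:2]
  • {4,5}:  v_{4} + v_{5} = 2·v_{0}  ⟹  sig = [2:2]
  • {4,6}:  v_{4} + v_{6} = 2·v_{2}  ⟹  sig = [2:2]
  • {1,4}:  v_{1} + v_{4} = 3·v_{2}  ⟹  sig = [2:3]

Signatures (|P|; sorted positive RHS coefficients), sorted:
    |P|=2: 14 collections, coeffs (), (), (1), (1), (1), (1), (1), (1), (1), (1), (2), (2), (2), (3)


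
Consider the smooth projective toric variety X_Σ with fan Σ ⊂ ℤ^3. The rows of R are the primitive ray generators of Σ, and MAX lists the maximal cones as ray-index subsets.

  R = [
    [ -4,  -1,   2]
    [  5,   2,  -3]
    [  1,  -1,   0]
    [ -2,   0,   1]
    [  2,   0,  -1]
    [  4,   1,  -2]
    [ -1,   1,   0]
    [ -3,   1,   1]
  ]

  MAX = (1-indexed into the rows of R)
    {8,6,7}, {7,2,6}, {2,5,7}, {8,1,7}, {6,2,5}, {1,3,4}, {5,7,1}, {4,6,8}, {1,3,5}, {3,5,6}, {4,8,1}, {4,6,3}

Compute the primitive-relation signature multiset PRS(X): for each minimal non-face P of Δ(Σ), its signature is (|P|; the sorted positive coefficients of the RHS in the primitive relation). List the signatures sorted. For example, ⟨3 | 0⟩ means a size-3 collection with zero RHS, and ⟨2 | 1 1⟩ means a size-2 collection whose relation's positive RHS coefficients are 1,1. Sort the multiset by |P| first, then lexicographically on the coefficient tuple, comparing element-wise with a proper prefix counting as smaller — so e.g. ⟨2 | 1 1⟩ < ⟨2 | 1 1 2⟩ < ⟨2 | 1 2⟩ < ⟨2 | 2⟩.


Minimal non-faces — 11 found among 8 rays, 12 max cones:

  P={1,6}:  v_{1} + v_{6} = 0  ⇒ sig = ⟨2 | 0⟩
  P={3,7}:  v_{3} + v_{7} = 0  ⇒ sig = ⟨2 | 0⟩
  P={4,5}:  v_{4} + v_{5} = 0  ⇒ sig = ⟨2 | 0⟩
  P={3,8}:  v_{3} + v_{8} = v_{4}  ⇒ sig = ⟨2 | 1⟩
  P={4,7}:  v_{4} + v_{7} = v_{8}  ⇒ sig = ⟨2 | 1⟩
  P={5,8}:  v_{5} + v_{8} = v_{7}  ⇒ sig = ⟨2 | 1⟩
  P={1,2}:  v_{1} + v_{2} = v_{5} + v_{7}  ⇒ sig = ⟨2 | 1 1⟩
  P={2,3}:  v_{2} + v_{3} = v_{5} + v_{6}  ⇒ sig = ⟨2 | 1 1⟩
  P={2,4}:  v_{2} + v_{4} = v_{6} + v_{7}  ⇒ sig = ⟨2 | 1 1⟩
  P={2,8}:  v_{2} + v_{8} = v_{6} + 2·v_{7}  ⇒ sig = ⟨2 | 1 2⟩
  P={5,6,7}:  v_{5} + v_{6} + v_{7} = v_{2}  ⇒ sig = ⟨3 | 1⟩

Hence PRS(X_Σ) =
[⟨2 | 0⟩, ⟨2 | 0⟩, ⟨2 | 0⟩, ⟨2 | 1⟩, ⟨2 | 1⟩, ⟨2 | 1⟩, ⟨2 | 1 1⟩, ⟨2 | 1 1⟩, ⟨2 | 1 1⟩, ⟨2 | 1 2⟩, ⟨3 | 1⟩]


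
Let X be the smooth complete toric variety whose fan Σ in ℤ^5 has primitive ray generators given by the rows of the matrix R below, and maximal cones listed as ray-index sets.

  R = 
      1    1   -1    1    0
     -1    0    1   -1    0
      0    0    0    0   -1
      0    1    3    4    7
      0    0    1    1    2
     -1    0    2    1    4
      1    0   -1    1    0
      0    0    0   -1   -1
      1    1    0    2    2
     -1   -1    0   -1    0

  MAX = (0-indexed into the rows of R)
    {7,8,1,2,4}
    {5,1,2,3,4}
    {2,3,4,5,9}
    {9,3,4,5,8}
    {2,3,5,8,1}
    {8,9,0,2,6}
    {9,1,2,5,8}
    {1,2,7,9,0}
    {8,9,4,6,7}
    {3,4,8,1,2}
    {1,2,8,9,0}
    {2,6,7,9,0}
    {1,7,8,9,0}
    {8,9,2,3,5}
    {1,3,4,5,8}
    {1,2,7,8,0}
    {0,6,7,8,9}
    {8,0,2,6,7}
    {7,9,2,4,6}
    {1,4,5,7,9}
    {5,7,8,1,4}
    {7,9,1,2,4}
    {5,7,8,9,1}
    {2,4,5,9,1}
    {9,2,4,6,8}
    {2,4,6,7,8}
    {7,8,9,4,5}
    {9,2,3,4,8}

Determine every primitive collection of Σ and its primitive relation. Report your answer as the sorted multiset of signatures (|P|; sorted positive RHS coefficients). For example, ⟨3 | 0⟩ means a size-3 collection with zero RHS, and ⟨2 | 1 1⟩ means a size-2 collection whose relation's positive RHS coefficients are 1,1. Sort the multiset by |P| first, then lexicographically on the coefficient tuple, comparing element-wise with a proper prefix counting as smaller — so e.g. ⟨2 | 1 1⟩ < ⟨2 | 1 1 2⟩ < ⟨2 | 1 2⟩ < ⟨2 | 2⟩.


12 collections generate NE(X_Σ); each relation:

  P={1,6}:  v_{1} + v_{6} = 0  so sig = ⟨2 | 0⟩
  P={0,4}:  v_{0} + v_{4} = v_{8}  so sig = ⟨2 | 1⟩
  P={5,6}:  v_{5} + v_{6} = v_{4} + v_{8} + v_{9}  so sig = ⟨2 | 1 1 1⟩
  P={0,3}:  v_{0} + v_{3} = v_{2} + v_{5} + 2·v_{8}  so sig = ⟨2 | 1 1 2⟩
  P={0,5}:  v_{0} + v_{5} = v_{1} + 2·v_{8} + v_{9}  so sig = ⟨2 | 1 1 2⟩
  P={3,7}:  v_{3} + v_{7} = v_{1} + 2·v_{4} + v_{8}  so sig = ⟨2 | 1 1 2⟩
  P={3,6}:  v_{3} + v_{6} = v_{2} + 2·v_{4} + 2·v_{8} + v_{9}  so sig = ⟨2 | 1 1 2 2⟩
  P={2,5,7}:  v_{2} + v_{5} + v_{7} = v_{1} + v_{4}  so sig = ⟨3 | 1 1⟩
  P={1,3,9}:  v_{1} + v_{3} + v_{9} = v_{2} + 2·v_{5}  so sig = ⟨3 | 1 2⟩
  P={2,7,8,9}:  v_{2} + v_{7} + v_{8} + v_{9} = 0  so sig = ⟨4 | 0⟩
  P={1,4,8,9}:  v_{1} + v_{4} + v_{8} + v_{9} = v_{5}  so sig = ⟨4 | 1⟩
  P={2,4,5,8}:  v_{2} + v_{4} + v_{5} + v_{8} = v_{3}  so sig = ⟨4 | 1⟩

Hence PRS(X_Σ) =
    |P|=2: 7 collections, coeffs (), (1), (1,1,1), (1,1,2), (1,1,2), (1,1,2), (1,1,2,2)
    |P|=3: 2 collections, coeffs (1,1), (1,2)
    |P|=4: 3 collections, coeffs (), (1), (1)


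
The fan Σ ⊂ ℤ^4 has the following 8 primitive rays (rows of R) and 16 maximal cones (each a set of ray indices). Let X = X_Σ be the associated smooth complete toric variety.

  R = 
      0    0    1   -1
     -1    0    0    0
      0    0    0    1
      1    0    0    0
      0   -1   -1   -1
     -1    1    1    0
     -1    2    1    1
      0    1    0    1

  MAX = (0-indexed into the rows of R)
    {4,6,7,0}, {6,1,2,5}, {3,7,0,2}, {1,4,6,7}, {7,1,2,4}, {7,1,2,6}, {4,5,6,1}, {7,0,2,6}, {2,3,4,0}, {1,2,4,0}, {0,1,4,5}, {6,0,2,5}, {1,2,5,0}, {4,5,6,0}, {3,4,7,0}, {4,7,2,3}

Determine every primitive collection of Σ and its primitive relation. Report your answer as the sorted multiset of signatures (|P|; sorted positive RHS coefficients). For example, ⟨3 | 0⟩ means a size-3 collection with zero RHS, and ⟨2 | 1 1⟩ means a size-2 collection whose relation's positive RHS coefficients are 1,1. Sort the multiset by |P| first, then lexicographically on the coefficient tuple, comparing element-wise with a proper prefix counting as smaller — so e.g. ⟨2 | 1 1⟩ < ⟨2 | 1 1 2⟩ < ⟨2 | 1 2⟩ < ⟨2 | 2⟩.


9 minimal non-faces of Δ(Σ) (on 8 rays):

  {1,3}:  v_{1} + v_{3} = 0  →  sig = ⟨2 | 0⟩
  {5,7}:  v_{5} + v_{7} = v_{6}  →  sig = ⟨2 | 1⟩
  {3,5}:  v_{3} + v_{5} = v_{0} + v_{7}  →  sig = ⟨2 | 1 1⟩
  {3,6}:  v_{3} + v_{6} = v_{0} + 2·v_{7}  →  sig = ⟨2 | 1 2⟩
  {0,1,7}:  v_{0} + v_{1} + v_{7} = v_{5}  →  sig = ⟨3 | 1⟩
  {2,4,5}:  v_{2} + v_{4} + v_{5} = v_{1}  →  sig = ⟨3 | 1⟩
  {2,4,6}:  v_{2} + v_{4} + v_{6} = v_{1} + v_{7}  →  sig = ⟨3 | 1 1⟩
  {0,1,6}:  v_{0} + v_{1} + v_{6} = 2·v_{5}  →  sig = ⟨3 | 2⟩
  {0,2,4,7}:  v_{0} + v_{2} + v_{4} + v_{7} = 0  →  sig = ⟨4 | 0⟩

so the primitive-relation signature multiset is
    ⟨2 | 0⟩
    ⟨2 | 1⟩
    ⟨2 | 1 1⟩
    ⟨2 | 1 2⟩
    ⟨3 | 1⟩
    ⟨3 | 1⟩
    ⟨3 | 1 1⟩
    ⟨3 | 2⟩
    ⟨4 | 0⟩


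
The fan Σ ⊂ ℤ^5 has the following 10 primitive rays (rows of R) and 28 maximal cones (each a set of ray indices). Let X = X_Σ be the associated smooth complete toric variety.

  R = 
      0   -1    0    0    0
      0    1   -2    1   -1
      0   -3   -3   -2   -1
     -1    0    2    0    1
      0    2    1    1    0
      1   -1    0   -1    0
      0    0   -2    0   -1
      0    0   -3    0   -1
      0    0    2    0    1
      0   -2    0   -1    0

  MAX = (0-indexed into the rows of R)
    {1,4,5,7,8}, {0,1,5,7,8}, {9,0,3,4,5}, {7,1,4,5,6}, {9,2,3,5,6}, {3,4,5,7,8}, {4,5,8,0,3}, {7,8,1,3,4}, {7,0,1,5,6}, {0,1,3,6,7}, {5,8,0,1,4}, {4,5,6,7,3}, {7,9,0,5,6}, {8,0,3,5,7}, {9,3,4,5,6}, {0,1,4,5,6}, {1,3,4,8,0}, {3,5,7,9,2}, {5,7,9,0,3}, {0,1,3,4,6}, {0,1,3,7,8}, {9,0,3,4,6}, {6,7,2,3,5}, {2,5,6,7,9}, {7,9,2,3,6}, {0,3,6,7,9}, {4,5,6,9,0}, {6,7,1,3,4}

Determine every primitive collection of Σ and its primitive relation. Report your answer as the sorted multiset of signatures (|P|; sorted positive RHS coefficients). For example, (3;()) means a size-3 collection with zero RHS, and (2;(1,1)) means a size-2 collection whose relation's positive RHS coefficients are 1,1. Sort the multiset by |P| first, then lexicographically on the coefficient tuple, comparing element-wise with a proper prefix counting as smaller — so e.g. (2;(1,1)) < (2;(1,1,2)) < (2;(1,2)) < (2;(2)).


Σ has 12 primitive collections:

  P={6,8}:  v_{6} + v_{8} = 0  so sig = (2;())
  P={1,9}:  v_{1} + v_{9} = v_{0} + v_{6}  so sig = (2;(1,1))
  P={1,2}:  v_{1} + v_{2} = v_{6} + v_{7} + v_{9}  so sig = (2;(1,1,1))
  P={8,9}:  v_{8} + v_{9} = v_{0} + v_{3} + v_{5}  so sig = (2;(1,1,1))
  P={2,8}:  v_{2} + v_{8} = v_{3} + v_{5} + v_{7} + v_{9}  so sig = (2;(1,1,1,1))
  P={2,4}:  v_{2} + v_{4} = v_{3} + v_{5} + 2·v_{6}  so sig = (2;(1,1,2))
  P={0,2}:  v_{0} + v_{2} = v_{7} + 2·v_{9}  so sig = (2;(1,2))
  P={1,3,5}:  v_{1} + v_{3} + v_{5} = 0  so sig = (3;())
  P={0,4,7}:  v_{0} + v_{4} + v_{7} = v_{1}  so sig = (3;(1))
  P={4,7,9}:  v_{4} + v_{7} + v_{9} = v_{6}  so sig = (3;(1))
  P={0,3,5,6}:  v_{0} + v_{3} + v_{5} + v_{6} = v_{9}  so sig = (4;(1))
  P={3,5,6,7,9}:  v_{3} + v_{5} + v_{6} + v_{7} + v_{9} = v_{2}  so sig = (5;(1))

so the primitive-relation signature multiset is
    (2;())
    (2;(1,1))
    (2;(1,1,1))
    (2;(1,1,1))
    (2;(1,1,1,1))
    (2;(1,1,2))
    (2;(1,2))
    (3;())
    (3;(1))
    (3;(1))
    (4;(1))
    (5;(1))


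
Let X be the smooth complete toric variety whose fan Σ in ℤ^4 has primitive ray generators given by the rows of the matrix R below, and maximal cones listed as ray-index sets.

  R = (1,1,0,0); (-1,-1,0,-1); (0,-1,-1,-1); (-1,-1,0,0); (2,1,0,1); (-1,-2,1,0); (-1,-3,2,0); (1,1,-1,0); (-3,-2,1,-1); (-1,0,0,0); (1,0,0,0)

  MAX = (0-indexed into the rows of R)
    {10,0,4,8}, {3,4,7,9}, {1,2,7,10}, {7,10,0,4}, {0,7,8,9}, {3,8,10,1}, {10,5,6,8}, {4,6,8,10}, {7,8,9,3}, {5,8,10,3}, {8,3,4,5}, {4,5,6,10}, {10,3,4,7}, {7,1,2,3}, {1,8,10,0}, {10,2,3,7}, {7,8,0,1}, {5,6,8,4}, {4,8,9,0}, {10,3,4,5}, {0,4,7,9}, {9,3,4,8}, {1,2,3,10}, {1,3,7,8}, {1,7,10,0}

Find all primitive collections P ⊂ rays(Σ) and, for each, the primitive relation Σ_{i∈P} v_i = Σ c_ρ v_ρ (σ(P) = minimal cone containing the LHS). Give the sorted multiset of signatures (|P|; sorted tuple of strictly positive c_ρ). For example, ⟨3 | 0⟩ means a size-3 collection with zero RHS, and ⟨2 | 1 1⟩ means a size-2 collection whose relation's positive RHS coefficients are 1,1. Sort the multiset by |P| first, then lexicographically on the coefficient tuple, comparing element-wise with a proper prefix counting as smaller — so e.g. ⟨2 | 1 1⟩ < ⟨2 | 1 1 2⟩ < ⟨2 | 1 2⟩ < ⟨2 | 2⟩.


The 24 primitive collections of Σ (r=11, n=4):

  {0,3}:  v_{0} + v_{3} = 0  →  sig = ⟨2 | 0⟩
  {9,10}:  v_{9} + v_{10} = 0  →  sig = ⟨2 | 0⟩
  {1,4}:  v_{1} + v_{4} = v_{10}  →  sig = ⟨2 | 1⟩
  {1,9}:  v_{1} + v_{9} = v_{7} + v_{8}  →  sig = ⟨2 | 1 1⟩
  {5,7}:  v_{5} + v_{7} = v_{3} + v_{10}  →  sig = ⟨2 | 1 1⟩
  {6,7}:  v_{6} + v_{7} = v_{5} + v_{10}  →  sig = ⟨2 | 1 1⟩
  {0,2}:  v_{0} + v_{2} = v_{1} + v_{7} + v_{10}  →  sig = ⟨2 | 1 1 1⟩
  {0,5}:  v_{0} + v_{5} = v_{4} + v_{8} + v_{10}  →  sig = ⟨2 | 1 1 1⟩
  {2,9}:  v_{2} + v_{9} = v_{1} + v_{3} + v_{7}  →  sig = ⟨2 | 1 1 1⟩
  {5,9}:  v_{5} + v_{9} = v_{3} + v_{4} + v_{8}  →  sig = ⟨2 | 1 1 1⟩
  {6,9}:  v_{6} + v_{9} = v_{4} + v_{5} + v_{8}  →  sig = ⟨2 | 1 1 1⟩
  {1,5}:  v_{1} + v_{5} = v_{3} + v_{8} + 2·v_{10}  →  sig = ⟨2 | 1 1 2⟩
  {1,6}:  v_{1} + v_{6} = v_{5} + v_{8} + 2·v_{10}  →  sig = ⟨2 | 1 1 2⟩
  {2,4}:  v_{2} + v_{4} = v_{3} + v_{7} + 2·v_{10}  →  sig = ⟨2 | 1 1 2⟩
  {2,8}:  v_{2} + v_{8} = 2·v_{1} + v_{3}  →  sig = ⟨2 | 1 2⟩
  {2,5}:  v_{2} + v_{5} = v_{1} + 2·v_{3} + 2·v_{10}  →  sig = ⟨2 | 1 2 2⟩
  {2,6}:  v_{2} + v_{6} = 2·v_{3} + v_{8} + 4·v_{10}  →  sig = ⟨2 | 1 2 4⟩
  {3,6}:  v_{3} + v_{6} = 2·v_{5}  →  sig = ⟨2 | 2⟩
  {0,6}:  v_{0} + v_{6} = 2·v_{4} + 2·v_{8} + 2·v_{10}  →  sig = ⟨2 | 2 2 2⟩
  {4,7,8}:  v_{4} + v_{7} + v_{8} = 0  →  sig = ⟨3 | 0⟩
  {7,8,10}:  v_{7} + v_{8} + v_{10} = v_{1}  →  sig = ⟨3 | 1⟩
  {1,3,7,10}:  v_{1} + v_{3} + v_{7} + v_{10} = v_{2}  →  sig = ⟨4 | 1⟩
  {3,4,8,10}:  v_{3} + v_{4} + v_{8} + v_{10} = v_{5}  →  sig = ⟨4 | 1⟩
  {4,5,8,10}:  v_{4} + v_{5} + v_{8} + v_{10} = v_{6}  →  sig = ⟨4 | 1⟩

Sorted signature multiset PRS(X):
    |P|=2: 19 collections, coeffs (), (), (1), (1,1), (1,1), (1,1), (1,1,1), (1,1,1), (1,1,1), (1,1,1), (1,1,1), (1,1,2), (1,1,2), (1,1,2), (1,2), (1,2,2), (1,2,4), (2), (2,2,2)
    |P|=3: 2 collections, coeffs (), (1)
    |P|=4: 3 collections, coeffs (1), (1), (1)
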